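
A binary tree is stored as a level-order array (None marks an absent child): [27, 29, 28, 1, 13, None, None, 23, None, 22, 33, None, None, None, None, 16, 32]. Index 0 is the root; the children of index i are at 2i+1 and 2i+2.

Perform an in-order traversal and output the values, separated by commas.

In-order visits the left subtree, then the node, then the right subtree.
At 27: go left to 29.
  At 29: go left to 1.
    At 1: go left to 23.
      At 23: go left to 16.
        16 is a leaf — visit 16.
      Visit 23.
      At 23: go right to 32.
        32 is a leaf — visit 32.
    Visit 1.
    At 1: no right child.
  Visit 29.
  At 29: go right to 13.
    At 13: go left to 22.
      22 is a leaf — visit 22.
    Visit 13.
    At 13: go right to 33.
      33 is a leaf — visit 33.
Visit 27.
At 27: go right to 28.
  28 is a leaf — visit 28.

16, 23, 32, 1, 29, 22, 13, 33, 27, 28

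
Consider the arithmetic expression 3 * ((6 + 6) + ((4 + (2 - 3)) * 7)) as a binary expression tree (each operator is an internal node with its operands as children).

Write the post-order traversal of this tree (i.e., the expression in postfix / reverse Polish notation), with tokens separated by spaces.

Post-order on an expression tree gives postfix notation: for each operator, emit left operand, right operand, then the operator.

3 6 6 + 4 2 3 - + 7 * + *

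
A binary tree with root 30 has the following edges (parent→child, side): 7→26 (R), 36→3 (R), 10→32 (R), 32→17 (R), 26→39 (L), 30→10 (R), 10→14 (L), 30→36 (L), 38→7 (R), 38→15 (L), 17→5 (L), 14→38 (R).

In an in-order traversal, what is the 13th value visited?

In-order visits the left subtree, then the node, then the right subtree.
At 30: go left to 36.
  At 36: no left child.
  Visit 36.
  At 36: go right to 3.
    3 is a leaf — visit 3.
Visit 30.
At 30: go right to 10.
  At 10: go left to 14.
    At 14: no left child.
    Visit 14.
    At 14: go right to 38.
      At 38: go left to 15.
        15 is a leaf — visit 15.
      Visit 38.
      At 38: go right to 7.
        At 7: no left child.
        Visit 7.
        At 7: go right to 26.
          At 26: go left to 39.
            39 is a leaf — visit 39.
          Visit 26.
          At 26: no right child.
  Visit 10.
  At 10: go right to 32.
    At 32: no left child.
    Visit 32.
    At 32: go right to 17.
      At 17: go left to 5.
        5 is a leaf — visit 5.
      Visit 17.
      At 17: no right child.
Full in-order sequence: 36, 3, 30, 14, 15, 38, 7, 39, 26, 10, 32, 5, 17.

17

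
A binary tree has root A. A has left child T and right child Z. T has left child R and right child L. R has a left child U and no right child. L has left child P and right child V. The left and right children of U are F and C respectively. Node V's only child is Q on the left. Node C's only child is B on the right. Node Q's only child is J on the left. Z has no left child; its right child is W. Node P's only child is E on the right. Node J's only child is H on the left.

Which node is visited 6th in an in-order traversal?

T

In-order visits the left subtree, then the node, then the right subtree.
At A: go left to T.
  At T: go left to R.
    At R: go left to U.
      At U: go left to F.
        F is a leaf — visit F.
      Visit U.
      At U: go right to C.
        At C: no left child.
        Visit C.
        At C: go right to B.
          B is a leaf — visit B.
    Visit R.
    At R: no right child.
  Visit T.
  At T: go right to L.
    At L: go left to P.
      At P: no left child.
      Visit P.
      At P: go right to E.
        E is a leaf — visit E.
    Visit L.
    At L: go right to V.
      At V: go left to Q.
        At Q: go left to J.
          At J: go left to H.
            H is a leaf — visit H.
          Visit J.
          At J: no right child.
        Visit Q.
        At Q: no right child.
      Visit V.
      At V: no right child.
Visit A.
At A: go right to Z.
  At Z: no left child.
  Visit Z.
  At Z: go right to W.
    W is a leaf — visit W.
Full in-order sequence: F, U, C, B, R, T, P, E, L, H, J, Q, V, A, Z, W.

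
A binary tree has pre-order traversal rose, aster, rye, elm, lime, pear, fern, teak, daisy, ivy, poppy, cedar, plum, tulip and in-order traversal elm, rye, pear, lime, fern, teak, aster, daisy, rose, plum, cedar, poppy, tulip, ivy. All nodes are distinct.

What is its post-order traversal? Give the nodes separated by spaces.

elm pear teak fern lime rye daisy aster plum cedar tulip poppy ivy rose

The first element of pre-order is the root; it splits in-order into left and right subtrees.
Root rose: left subtree has 8 nodes {elm, rye, pear, lime, fern, teak, aster, daisy}, right has 5 {plum, cedar, poppy, tulip, ivy}.
  Root aster: left subtree has 6 nodes {elm, rye, pear, lime, fern, teak}, right has 1 {daisy}.
    Root rye: left subtree has 1 node {elm}, right has 4 {pear, lime, fern, teak}.
      Root lime: left subtree has 1 node {pear}, right has 2 {fern, teak}.
        Root fern: left subtree has 0 nodes { }, right has 1 {teak}.
  Root ivy: left subtree has 4 nodes {plum, cedar, poppy, tulip}, right has 0 { }.
    Root poppy: left subtree has 2 nodes {plum, cedar}, right has 1 {tulip}.
      Root cedar: left subtree has 1 node {plum}, right has 0 { }.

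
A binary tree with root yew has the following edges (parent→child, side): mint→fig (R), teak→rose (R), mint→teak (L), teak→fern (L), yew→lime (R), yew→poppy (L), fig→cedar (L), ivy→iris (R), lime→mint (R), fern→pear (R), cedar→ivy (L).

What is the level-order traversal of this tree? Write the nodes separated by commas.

yew, poppy, lime, mint, teak, fig, fern, rose, cedar, pear, ivy, iris

Level-order visits nodes level by level from the root, left to right within each level.
Level 0: yew
Level 1: poppy, lime
Level 2: mint
Level 3: teak, fig
Level 4: fern, rose, cedar
Level 5: pear, ivy
Level 6: iris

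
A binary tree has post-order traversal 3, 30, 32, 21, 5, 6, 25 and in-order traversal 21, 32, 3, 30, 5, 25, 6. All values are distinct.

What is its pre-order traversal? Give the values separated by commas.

The last element of post-order is the root; it splits in-order into left and right subtrees.
Root 25: left subtree has 5 nodes {21, 32, 3, 30, 5}, right has 1 {6}.
  Root 5: left subtree has 4 nodes {21, 32, 3, 30}, right has 0 { }.
    Root 21: left subtree has 0 nodes { }, right has 3 {32, 3, 30}.
      Root 32: left subtree has 0 nodes { }, right has 2 {3, 30}.
        Root 30: left subtree has 1 node {3}, right has 0 { }.

25, 5, 21, 32, 30, 3, 6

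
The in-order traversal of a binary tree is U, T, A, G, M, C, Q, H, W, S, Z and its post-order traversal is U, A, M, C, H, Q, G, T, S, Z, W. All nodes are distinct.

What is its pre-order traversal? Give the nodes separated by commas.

The last element of post-order is the root; it splits in-order into left and right subtrees.
Root W: left subtree has 8 nodes {U, T, A, G, M, C, Q, H}, right has 2 {S, Z}.
  Root T: left subtree has 1 node {U}, right has 6 {A, G, M, C, Q, H}.
    Root G: left subtree has 1 node {A}, right has 4 {M, C, Q, H}.
      Root Q: left subtree has 2 nodes {M, C}, right has 1 {H}.
        Root C: left subtree has 1 node {M}, right has 0 { }.
  Root Z: left subtree has 1 node {S}, right has 0 { }.

W, T, U, G, A, Q, C, M, H, Z, S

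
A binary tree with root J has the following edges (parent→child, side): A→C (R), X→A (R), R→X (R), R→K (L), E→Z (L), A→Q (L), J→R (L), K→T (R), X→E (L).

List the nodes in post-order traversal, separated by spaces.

T K Z E Q C A X R J

Post-order visits the left subtree, then the right subtree, then the node.
At J: go left to R.
  At R: go left to K.
    At K: no left child.
    At K: go right to T.
      T is a leaf — visit T.
    Visit K.
  At R: go right to X.
    At X: go left to E.
      At E: go left to Z.
        Z is a leaf — visit Z.
      At E: no right child.
      Visit E.
    At X: go right to A.
      At A: go left to Q.
        Q is a leaf — visit Q.
      At A: go right to C.
        C is a leaf — visit C.
      Visit A.
    Visit X.
  Visit R.
At J: no right child.
Visit J.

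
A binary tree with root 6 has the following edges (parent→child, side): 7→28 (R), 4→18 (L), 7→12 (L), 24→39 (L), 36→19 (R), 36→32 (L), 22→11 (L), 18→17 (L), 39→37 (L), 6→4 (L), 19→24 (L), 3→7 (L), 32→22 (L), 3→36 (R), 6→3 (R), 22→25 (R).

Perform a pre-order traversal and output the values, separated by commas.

6, 4, 18, 17, 3, 7, 12, 28, 36, 32, 22, 11, 25, 19, 24, 39, 37

Pre-order visits the node, then its left subtree, then its right subtree.
Visit 6.
At 6: go left to 4.
  Visit 4.
  At 4: go left to 18.
    Visit 18.
    At 18: go left to 17.
      17 is a leaf — visit 17.
    At 18: no right child.
  At 4: no right child.
At 6: go right to 3.
  Visit 3.
  At 3: go left to 7.
    Visit 7.
    At 7: go left to 12.
      12 is a leaf — visit 12.
    At 7: go right to 28.
      28 is a leaf — visit 28.
  At 3: go right to 36.
    Visit 36.
    At 36: go left to 32.
      Visit 32.
      At 32: go left to 22.
        Visit 22.
        At 22: go left to 11.
          11 is a leaf — visit 11.
        At 22: go right to 25.
          25 is a leaf — visit 25.
      At 32: no right child.
    At 36: go right to 19.
      Visit 19.
      At 19: go left to 24.
        Visit 24.
        At 24: go left to 39.
          Visit 39.
          At 39: go left to 37.
            37 is a leaf — visit 37.
          At 39: no right child.
        At 24: no right child.
      At 19: no right child.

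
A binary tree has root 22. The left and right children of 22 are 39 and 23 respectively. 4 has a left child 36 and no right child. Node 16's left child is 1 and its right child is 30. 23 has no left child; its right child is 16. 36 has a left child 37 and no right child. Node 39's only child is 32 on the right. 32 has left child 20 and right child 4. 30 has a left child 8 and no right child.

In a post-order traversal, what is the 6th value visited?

Post-order visits the left subtree, then the right subtree, then the node.
At 22: go left to 39.
  At 39: no left child.
  At 39: go right to 32.
    At 32: go left to 20.
      20 is a leaf — visit 20.
    At 32: go right to 4.
      At 4: go left to 36.
        At 36: go left to 37.
          37 is a leaf — visit 37.
        At 36: no right child.
        Visit 36.
      At 4: no right child.
      Visit 4.
    Visit 32.
  Visit 39.
At 22: go right to 23.
  At 23: no left child.
  At 23: go right to 16.
    At 16: go left to 1.
      1 is a leaf — visit 1.
    At 16: go right to 30.
      At 30: go left to 8.
        8 is a leaf — visit 8.
      At 30: no right child.
      Visit 30.
    Visit 16.
  Visit 23.
Visit 22.
Full post-order sequence: 20, 37, 36, 4, 32, 39, 1, 8, 30, 16, 23, 22.

39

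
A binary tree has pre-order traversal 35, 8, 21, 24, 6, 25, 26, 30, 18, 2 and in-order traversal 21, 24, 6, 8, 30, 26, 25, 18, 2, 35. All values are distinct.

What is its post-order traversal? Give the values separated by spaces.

6 24 21 30 26 2 18 25 8 35

The first element of pre-order is the root; it splits in-order into left and right subtrees.
Root 35: left subtree has 9 nodes {21, 24, 6, 8, 30, 26, 25, 18, 2}, right has 0 { }.
  Root 8: left subtree has 3 nodes {21, 24, 6}, right has 5 {30, 26, 25, 18, 2}.
    Root 21: left subtree has 0 nodes { }, right has 2 {24, 6}.
      Root 24: left subtree has 0 nodes { }, right has 1 {6}.
    Root 25: left subtree has 2 nodes {30, 26}, right has 2 {18, 2}.
      Root 26: left subtree has 1 node {30}, right has 0 { }.
      Root 18: left subtree has 0 nodes { }, right has 1 {2}.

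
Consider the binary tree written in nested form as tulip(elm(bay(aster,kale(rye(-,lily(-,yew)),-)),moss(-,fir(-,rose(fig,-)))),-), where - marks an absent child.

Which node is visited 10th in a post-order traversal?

moss

Post-order visits the left subtree, then the right subtree, then the node.
At tulip: go left to elm.
  At elm: go left to bay.
    At bay: go left to aster.
      aster is a leaf — visit aster.
    At bay: go right to kale.
      At kale: go left to rye.
        At rye: no left child.
        At rye: go right to lily.
          At lily: no left child.
          At lily: go right to yew.
            yew is a leaf — visit yew.
          Visit lily.
        Visit rye.
      At kale: no right child.
      Visit kale.
    Visit bay.
  At elm: go right to moss.
    At moss: no left child.
    At moss: go right to fir.
      At fir: no left child.
      At fir: go right to rose.
        At rose: go left to fig.
          fig is a leaf — visit fig.
        At rose: no right child.
        Visit rose.
      Visit fir.
    Visit moss.
  Visit elm.
At tulip: no right child.
Visit tulip.
Full post-order sequence: aster, yew, lily, rye, kale, bay, fig, rose, fir, moss, elm, tulip.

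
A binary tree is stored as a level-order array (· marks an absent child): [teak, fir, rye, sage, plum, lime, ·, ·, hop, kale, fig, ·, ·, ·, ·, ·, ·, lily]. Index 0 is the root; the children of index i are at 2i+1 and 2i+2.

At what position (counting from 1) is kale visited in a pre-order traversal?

7

Pre-order visits the node, then its left subtree, then its right subtree.
Visit teak.
At teak: go left to fir.
  Visit fir.
  At fir: go left to sage.
    Visit sage.
    At sage: no left child.
    At sage: go right to hop.
      Visit hop.
      At hop: go left to lily.
        lily is a leaf — visit lily.
      At hop: no right child.
  At fir: go right to plum.
    Visit plum.
    At plum: go left to kale.
      kale is a leaf — visit kale.
    At plum: go right to fig.
      fig is a leaf — visit fig.
At teak: go right to rye.
  Visit rye.
  At rye: go left to lime.
    lime is a leaf — visit lime.
  At rye: no right child.
Full pre-order sequence: teak, fir, sage, hop, lily, plum, kale, fig, rye, lime.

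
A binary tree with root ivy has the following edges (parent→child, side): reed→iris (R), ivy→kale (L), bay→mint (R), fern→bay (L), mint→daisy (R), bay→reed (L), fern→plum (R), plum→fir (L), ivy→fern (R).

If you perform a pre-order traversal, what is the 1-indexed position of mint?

Pre-order visits the node, then its left subtree, then its right subtree.
Visit ivy.
At ivy: go left to kale.
  kale is a leaf — visit kale.
At ivy: go right to fern.
  Visit fern.
  At fern: go left to bay.
    Visit bay.
    At bay: go left to reed.
      Visit reed.
      At reed: no left child.
      At reed: go right to iris.
        iris is a leaf — visit iris.
    At bay: go right to mint.
      Visit mint.
      At mint: no left child.
      At mint: go right to daisy.
        daisy is a leaf — visit daisy.
  At fern: go right to plum.
    Visit plum.
    At plum: go left to fir.
      fir is a leaf — visit fir.
    At plum: no right child.
Full pre-order sequence: ivy, kale, fern, bay, reed, iris, mint, daisy, plum, fir.

7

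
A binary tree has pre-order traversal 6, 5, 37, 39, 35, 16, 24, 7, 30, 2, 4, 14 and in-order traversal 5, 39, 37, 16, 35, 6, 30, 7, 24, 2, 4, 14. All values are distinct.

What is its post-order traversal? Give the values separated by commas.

39, 16, 35, 37, 5, 30, 7, 14, 4, 2, 24, 6

The first element of pre-order is the root; it splits in-order into left and right subtrees.
Root 6: left subtree has 5 nodes {5, 39, 37, 16, 35}, right has 6 {30, 7, 24, 2, 4, 14}.
  Root 5: left subtree has 0 nodes { }, right has 4 {39, 37, 16, 35}.
    Root 37: left subtree has 1 node {39}, right has 2 {16, 35}.
      Root 35: left subtree has 1 node {16}, right has 0 { }.
  Root 24: left subtree has 2 nodes {30, 7}, right has 3 {2, 4, 14}.
    Root 7: left subtree has 1 node {30}, right has 0 { }.
    Root 2: left subtree has 0 nodes { }, right has 2 {4, 14}.
      Root 4: left subtree has 0 nodes { }, right has 1 {14}.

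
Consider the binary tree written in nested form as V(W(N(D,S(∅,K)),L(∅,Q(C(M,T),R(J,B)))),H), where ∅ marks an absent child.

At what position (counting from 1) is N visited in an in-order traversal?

In-order visits the left subtree, then the node, then the right subtree.
At V: go left to W.
  At W: go left to N.
    At N: go left to D.
      D is a leaf — visit D.
    Visit N.
    At N: go right to S.
      At S: no left child.
      Visit S.
      At S: go right to K.
        K is a leaf — visit K.
  Visit W.
  At W: go right to L.
    At L: no left child.
    Visit L.
    At L: go right to Q.
      At Q: go left to C.
        At C: go left to M.
          M is a leaf — visit M.
        Visit C.
        At C: go right to T.
          T is a leaf — visit T.
      Visit Q.
      At Q: go right to R.
        At R: go left to J.
          J is a leaf — visit J.
        Visit R.
        At R: go right to B.
          B is a leaf — visit B.
Visit V.
At V: go right to H.
  H is a leaf — visit H.
Full in-order sequence: D, N, S, K, W, L, M, C, T, Q, J, R, B, V, H.

2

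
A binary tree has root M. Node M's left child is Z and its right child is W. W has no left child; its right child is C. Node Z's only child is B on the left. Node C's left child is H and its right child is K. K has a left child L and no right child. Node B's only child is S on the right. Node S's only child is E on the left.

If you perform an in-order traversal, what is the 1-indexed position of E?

2

In-order visits the left subtree, then the node, then the right subtree.
At M: go left to Z.
  At Z: go left to B.
    At B: no left child.
    Visit B.
    At B: go right to S.
      At S: go left to E.
        E is a leaf — visit E.
      Visit S.
      At S: no right child.
  Visit Z.
  At Z: no right child.
Visit M.
At M: go right to W.
  At W: no left child.
  Visit W.
  At W: go right to C.
    At C: go left to H.
      H is a leaf — visit H.
    Visit C.
    At C: go right to K.
      At K: go left to L.
        L is a leaf — visit L.
      Visit K.
      At K: no right child.
Full in-order sequence: B, E, S, Z, M, W, H, C, L, K.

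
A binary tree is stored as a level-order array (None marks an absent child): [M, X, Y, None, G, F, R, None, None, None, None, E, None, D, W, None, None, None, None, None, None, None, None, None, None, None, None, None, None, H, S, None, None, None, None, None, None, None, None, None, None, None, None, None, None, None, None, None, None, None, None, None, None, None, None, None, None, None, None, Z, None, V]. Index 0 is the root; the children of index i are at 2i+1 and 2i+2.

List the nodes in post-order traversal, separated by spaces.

Post-order visits the left subtree, then the right subtree, then the node.
At M: go left to X.
  At X: no left child.
  At X: go right to G.
    G is a leaf — visit G.
  Visit X.
At M: go right to Y.
  At Y: go left to F.
    At F: go left to E.
      E is a leaf — visit E.
    At F: no right child.
    Visit F.
  At Y: go right to R.
    At R: go left to D.
      D is a leaf — visit D.
    At R: go right to W.
      At W: go left to H.
        At H: go left to Z.
          Z is a leaf — visit Z.
        At H: no right child.
        Visit H.
      At W: go right to S.
        At S: go left to V.
          V is a leaf — visit V.
        At S: no right child.
        Visit S.
      Visit W.
    Visit R.
  Visit Y.
Visit M.

G X E F D Z H V S W R Y M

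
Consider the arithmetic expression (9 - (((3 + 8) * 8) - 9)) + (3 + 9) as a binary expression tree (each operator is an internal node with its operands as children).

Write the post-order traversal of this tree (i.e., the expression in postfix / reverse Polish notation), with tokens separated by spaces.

9 3 8 + 8 * 9 - - 3 9 + +

Post-order on an expression tree gives postfix notation: for each operator, emit left operand, right operand, then the operator.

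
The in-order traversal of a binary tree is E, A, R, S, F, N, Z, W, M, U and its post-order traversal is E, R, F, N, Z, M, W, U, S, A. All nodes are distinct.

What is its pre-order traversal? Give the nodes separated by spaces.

A E S R U W Z N F M

The last element of post-order is the root; it splits in-order into left and right subtrees.
Root A: left subtree has 1 node {E}, right has 8 {R, S, F, N, Z, W, M, U}.
  Root S: left subtree has 1 node {R}, right has 6 {F, N, Z, W, M, U}.
    Root U: left subtree has 5 nodes {F, N, Z, W, M}, right has 0 { }.
      Root W: left subtree has 3 nodes {F, N, Z}, right has 1 {M}.
        Root Z: left subtree has 2 nodes {F, N}, right has 0 { }.
          Root N: left subtree has 1 node {F}, right has 0 { }.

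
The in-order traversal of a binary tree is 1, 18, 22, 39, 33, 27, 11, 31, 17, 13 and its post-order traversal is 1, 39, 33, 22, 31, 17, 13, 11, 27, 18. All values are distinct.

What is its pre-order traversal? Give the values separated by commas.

The last element of post-order is the root; it splits in-order into left and right subtrees.
Root 18: left subtree has 1 node {1}, right has 8 {22, 39, 33, 27, 11, 31, 17, 13}.
  Root 27: left subtree has 3 nodes {22, 39, 33}, right has 4 {11, 31, 17, 13}.
    Root 22: left subtree has 0 nodes { }, right has 2 {39, 33}.
      Root 33: left subtree has 1 node {39}, right has 0 { }.
    Root 11: left subtree has 0 nodes { }, right has 3 {31, 17, 13}.
      Root 13: left subtree has 2 nodes {31, 17}, right has 0 { }.
        Root 17: left subtree has 1 node {31}, right has 0 { }.

18, 1, 27, 22, 33, 39, 11, 13, 17, 31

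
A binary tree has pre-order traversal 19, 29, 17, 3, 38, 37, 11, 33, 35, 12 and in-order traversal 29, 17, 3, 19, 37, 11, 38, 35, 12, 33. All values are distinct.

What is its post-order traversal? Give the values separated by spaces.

The first element of pre-order is the root; it splits in-order into left and right subtrees.
Root 19: left subtree has 3 nodes {29, 17, 3}, right has 6 {37, 11, 38, 35, 12, 33}.
  Root 29: left subtree has 0 nodes { }, right has 2 {17, 3}.
    Root 17: left subtree has 0 nodes { }, right has 1 {3}.
  Root 38: left subtree has 2 nodes {37, 11}, right has 3 {35, 12, 33}.
    Root 37: left subtree has 0 nodes { }, right has 1 {11}.
    Root 33: left subtree has 2 nodes {35, 12}, right has 0 { }.
      Root 35: left subtree has 0 nodes { }, right has 1 {12}.

3 17 29 11 37 12 35 33 38 19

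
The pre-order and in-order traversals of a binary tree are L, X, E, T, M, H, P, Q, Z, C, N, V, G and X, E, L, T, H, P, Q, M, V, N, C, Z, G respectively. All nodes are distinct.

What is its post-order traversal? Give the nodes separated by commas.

E, X, Q, P, H, V, N, C, G, Z, M, T, L

The first element of pre-order is the root; it splits in-order into left and right subtrees.
Root L: left subtree has 2 nodes {X, E}, right has 10 {T, H, P, Q, M, V, N, C, Z, G}.
  Root X: left subtree has 0 nodes { }, right has 1 {E}.
  Root T: left subtree has 0 nodes { }, right has 9 {H, P, Q, M, V, N, C, Z, G}.
    Root M: left subtree has 3 nodes {H, P, Q}, right has 5 {V, N, C, Z, G}.
      Root H: left subtree has 0 nodes { }, right has 2 {P, Q}.
        Root P: left subtree has 0 nodes { }, right has 1 {Q}.
      Root Z: left subtree has 3 nodes {V, N, C}, right has 1 {G}.
        Root C: left subtree has 2 nodes {V, N}, right has 0 { }.
          Root N: left subtree has 1 node {V}, right has 0 { }.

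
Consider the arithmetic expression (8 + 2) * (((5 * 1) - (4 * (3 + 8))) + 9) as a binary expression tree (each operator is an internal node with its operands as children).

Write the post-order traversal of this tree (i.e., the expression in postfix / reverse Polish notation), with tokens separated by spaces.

8 2 + 5 1 * 4 3 8 + * - 9 + *

Post-order on an expression tree gives postfix notation: for each operator, emit left operand, right operand, then the operator.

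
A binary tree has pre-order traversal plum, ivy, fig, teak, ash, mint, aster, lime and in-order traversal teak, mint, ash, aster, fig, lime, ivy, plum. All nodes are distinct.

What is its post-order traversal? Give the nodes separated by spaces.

The first element of pre-order is the root; it splits in-order into left and right subtrees.
Root plum: left subtree has 7 nodes {teak, mint, ash, aster, fig, lime, ivy}, right has 0 { }.
  Root ivy: left subtree has 6 nodes {teak, mint, ash, aster, fig, lime}, right has 0 { }.
    Root fig: left subtree has 4 nodes {teak, mint, ash, aster}, right has 1 {lime}.
      Root teak: left subtree has 0 nodes { }, right has 3 {mint, ash, aster}.
        Root ash: left subtree has 1 node {mint}, right has 1 {aster}.

mint aster ash teak lime fig ivy plum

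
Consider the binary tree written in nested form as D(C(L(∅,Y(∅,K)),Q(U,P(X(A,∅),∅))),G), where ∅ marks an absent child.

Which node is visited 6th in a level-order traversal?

Y

Level-order visits nodes level by level from the root, left to right within each level.
Level 0: D
Level 1: C, G
Level 2: L, Q
Level 3: Y, U, P
Level 4: K, X
Level 5: A
Full level-order sequence: D, C, G, L, Q, Y, U, P, K, X, A.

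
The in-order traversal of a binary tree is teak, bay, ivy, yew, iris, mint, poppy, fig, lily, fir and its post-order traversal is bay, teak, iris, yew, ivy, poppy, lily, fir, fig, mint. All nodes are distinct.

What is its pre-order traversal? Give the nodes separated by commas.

The last element of post-order is the root; it splits in-order into left and right subtrees.
Root mint: left subtree has 5 nodes {teak, bay, ivy, yew, iris}, right has 4 {poppy, fig, lily, fir}.
  Root ivy: left subtree has 2 nodes {teak, bay}, right has 2 {yew, iris}.
    Root teak: left subtree has 0 nodes { }, right has 1 {bay}.
    Root yew: left subtree has 0 nodes { }, right has 1 {iris}.
  Root fig: left subtree has 1 node {poppy}, right has 2 {lily, fir}.
    Root fir: left subtree has 1 node {lily}, right has 0 { }.

mint, ivy, teak, bay, yew, iris, fig, poppy, fir, lily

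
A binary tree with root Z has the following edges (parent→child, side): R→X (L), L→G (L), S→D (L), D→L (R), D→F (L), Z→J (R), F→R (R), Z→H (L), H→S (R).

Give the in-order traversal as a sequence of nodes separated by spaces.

H F X R D G L S Z J

In-order visits the left subtree, then the node, then the right subtree.
At Z: go left to H.
  At H: no left child.
  Visit H.
  At H: go right to S.
    At S: go left to D.
      At D: go left to F.
        At F: no left child.
        Visit F.
        At F: go right to R.
          At R: go left to X.
            X is a leaf — visit X.
          Visit R.
          At R: no right child.
      Visit D.
      At D: go right to L.
        At L: go left to G.
          G is a leaf — visit G.
        Visit L.
        At L: no right child.
    Visit S.
    At S: no right child.
Visit Z.
At Z: go right to J.
  J is a leaf — visit J.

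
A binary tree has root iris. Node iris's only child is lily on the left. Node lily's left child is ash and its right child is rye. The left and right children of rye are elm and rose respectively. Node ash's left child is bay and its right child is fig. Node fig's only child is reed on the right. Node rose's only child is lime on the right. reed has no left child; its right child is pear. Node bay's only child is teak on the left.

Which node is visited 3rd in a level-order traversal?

ash

Level-order visits nodes level by level from the root, left to right within each level.
Level 0: iris
Level 1: lily
Level 2: ash, rye
Level 3: bay, fig, elm, rose
Level 4: teak, reed, lime
Level 5: pear
Full level-order sequence: iris, lily, ash, rye, bay, fig, elm, rose, teak, reed, lime, pear.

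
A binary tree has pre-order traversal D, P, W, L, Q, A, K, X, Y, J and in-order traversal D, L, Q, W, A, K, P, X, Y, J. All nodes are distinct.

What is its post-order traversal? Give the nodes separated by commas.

The first element of pre-order is the root; it splits in-order into left and right subtrees.
Root D: left subtree has 0 nodes { }, right has 9 {L, Q, W, A, K, P, X, Y, J}.
  Root P: left subtree has 5 nodes {L, Q, W, A, K}, right has 3 {X, Y, J}.
    Root W: left subtree has 2 nodes {L, Q}, right has 2 {A, K}.
      Root L: left subtree has 0 nodes { }, right has 1 {Q}.
      Root A: left subtree has 0 nodes { }, right has 1 {K}.
    Root X: left subtree has 0 nodes { }, right has 2 {Y, J}.
      Root Y: left subtree has 0 nodes { }, right has 1 {J}.

Q, L, K, A, W, J, Y, X, P, D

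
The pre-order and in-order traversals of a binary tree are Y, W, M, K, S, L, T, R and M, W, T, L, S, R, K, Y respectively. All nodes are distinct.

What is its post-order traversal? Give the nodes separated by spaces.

The first element of pre-order is the root; it splits in-order into left and right subtrees.
Root Y: left subtree has 7 nodes {M, W, T, L, S, R, K}, right has 0 { }.
  Root W: left subtree has 1 node {M}, right has 5 {T, L, S, R, K}.
    Root K: left subtree has 4 nodes {T, L, S, R}, right has 0 { }.
      Root S: left subtree has 2 nodes {T, L}, right has 1 {R}.
        Root L: left subtree has 1 node {T}, right has 0 { }.

M T L R S K W Y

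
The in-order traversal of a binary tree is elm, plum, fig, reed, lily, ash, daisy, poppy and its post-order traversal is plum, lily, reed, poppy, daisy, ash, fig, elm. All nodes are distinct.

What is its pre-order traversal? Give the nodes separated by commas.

elm, fig, plum, ash, reed, lily, daisy, poppy

The last element of post-order is the root; it splits in-order into left and right subtrees.
Root elm: left subtree has 0 nodes { }, right has 7 {plum, fig, reed, lily, ash, daisy, poppy}.
  Root fig: left subtree has 1 node {plum}, right has 5 {reed, lily, ash, daisy, poppy}.
    Root ash: left subtree has 2 nodes {reed, lily}, right has 2 {daisy, poppy}.
      Root reed: left subtree has 0 nodes { }, right has 1 {lily}.
      Root daisy: left subtree has 0 nodes { }, right has 1 {poppy}.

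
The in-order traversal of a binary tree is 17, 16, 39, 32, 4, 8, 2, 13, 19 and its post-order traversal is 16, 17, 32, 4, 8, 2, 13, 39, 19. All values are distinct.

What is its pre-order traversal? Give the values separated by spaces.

The last element of post-order is the root; it splits in-order into left and right subtrees.
Root 19: left subtree has 8 nodes {17, 16, 39, 32, 4, 8, 2, 13}, right has 0 { }.
  Root 39: left subtree has 2 nodes {17, 16}, right has 5 {32, 4, 8, 2, 13}.
    Root 17: left subtree has 0 nodes { }, right has 1 {16}.
    Root 13: left subtree has 4 nodes {32, 4, 8, 2}, right has 0 { }.
      Root 2: left subtree has 3 nodes {32, 4, 8}, right has 0 { }.
        Root 8: left subtree has 2 nodes {32, 4}, right has 0 { }.
          Root 4: left subtree has 1 node {32}, right has 0 { }.

19 39 17 16 13 2 8 4 32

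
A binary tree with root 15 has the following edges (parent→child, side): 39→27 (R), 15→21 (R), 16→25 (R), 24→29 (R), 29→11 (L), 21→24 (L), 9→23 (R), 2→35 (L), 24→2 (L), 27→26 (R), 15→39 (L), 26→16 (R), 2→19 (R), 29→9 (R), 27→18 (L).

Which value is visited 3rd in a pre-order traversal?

Pre-order visits the node, then its left subtree, then its right subtree.
Visit 15.
At 15: go left to 39.
  Visit 39.
  At 39: no left child.
  At 39: go right to 27.
    Visit 27.
    At 27: go left to 18.
      18 is a leaf — visit 18.
    At 27: go right to 26.
      Visit 26.
      At 26: no left child.
      At 26: go right to 16.
        Visit 16.
        At 16: no left child.
        At 16: go right to 25.
          25 is a leaf — visit 25.
At 15: go right to 21.
  Visit 21.
  At 21: go left to 24.
    Visit 24.
    At 24: go left to 2.
      Visit 2.
      At 2: go left to 35.
        35 is a leaf — visit 35.
      At 2: go right to 19.
        19 is a leaf — visit 19.
    At 24: go right to 29.
      Visit 29.
      At 29: go left to 11.
        11 is a leaf — visit 11.
      At 29: go right to 9.
        Visit 9.
        At 9: no left child.
        At 9: go right to 23.
          23 is a leaf — visit 23.
  At 21: no right child.
Full pre-order sequence: 15, 39, 27, 18, 26, 16, 25, 21, 24, 2, 35, 19, 29, 11, 9, 23.

27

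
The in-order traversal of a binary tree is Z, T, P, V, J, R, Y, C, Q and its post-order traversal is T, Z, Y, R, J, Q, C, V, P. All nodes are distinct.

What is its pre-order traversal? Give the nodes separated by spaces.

The last element of post-order is the root; it splits in-order into left and right subtrees.
Root P: left subtree has 2 nodes {Z, T}, right has 6 {V, J, R, Y, C, Q}.
  Root Z: left subtree has 0 nodes { }, right has 1 {T}.
  Root V: left subtree has 0 nodes { }, right has 5 {J, R, Y, C, Q}.
    Root C: left subtree has 3 nodes {J, R, Y}, right has 1 {Q}.
      Root J: left subtree has 0 nodes { }, right has 2 {R, Y}.
        Root R: left subtree has 0 nodes { }, right has 1 {Y}.

P Z T V C J R Y Q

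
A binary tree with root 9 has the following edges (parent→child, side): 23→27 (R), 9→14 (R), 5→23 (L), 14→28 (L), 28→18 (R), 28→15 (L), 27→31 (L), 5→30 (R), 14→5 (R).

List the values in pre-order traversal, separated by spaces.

9 14 28 15 18 5 23 27 31 30

Pre-order visits the node, then its left subtree, then its right subtree.
Visit 9.
At 9: no left child.
At 9: go right to 14.
  Visit 14.
  At 14: go left to 28.
    Visit 28.
    At 28: go left to 15.
      15 is a leaf — visit 15.
    At 28: go right to 18.
      18 is a leaf — visit 18.
  At 14: go right to 5.
    Visit 5.
    At 5: go left to 23.
      Visit 23.
      At 23: no left child.
      At 23: go right to 27.
        Visit 27.
        At 27: go left to 31.
          31 is a leaf — visit 31.
        At 27: no right child.
    At 5: go right to 30.
      30 is a leaf — visit 30.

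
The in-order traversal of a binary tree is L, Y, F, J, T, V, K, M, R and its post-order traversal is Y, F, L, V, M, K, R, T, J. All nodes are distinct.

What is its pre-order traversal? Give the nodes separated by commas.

The last element of post-order is the root; it splits in-order into left and right subtrees.
Root J: left subtree has 3 nodes {L, Y, F}, right has 5 {T, V, K, M, R}.
  Root L: left subtree has 0 nodes { }, right has 2 {Y, F}.
    Root F: left subtree has 1 node {Y}, right has 0 { }.
  Root T: left subtree has 0 nodes { }, right has 4 {V, K, M, R}.
    Root R: left subtree has 3 nodes {V, K, M}, right has 0 { }.
      Root K: left subtree has 1 node {V}, right has 1 {M}.

J, L, F, Y, T, R, K, V, M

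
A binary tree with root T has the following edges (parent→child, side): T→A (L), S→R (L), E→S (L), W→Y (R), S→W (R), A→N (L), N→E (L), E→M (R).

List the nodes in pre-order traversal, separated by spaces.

T A N E S R W Y M

Pre-order visits the node, then its left subtree, then its right subtree.
Visit T.
At T: go left to A.
  Visit A.
  At A: go left to N.
    Visit N.
    At N: go left to E.
      Visit E.
      At E: go left to S.
        Visit S.
        At S: go left to R.
          R is a leaf — visit R.
        At S: go right to W.
          Visit W.
          At W: no left child.
          At W: go right to Y.
            Y is a leaf — visit Y.
      At E: go right to M.
        M is a leaf — visit M.
    At N: no right child.
  At A: no right child.
At T: no right child.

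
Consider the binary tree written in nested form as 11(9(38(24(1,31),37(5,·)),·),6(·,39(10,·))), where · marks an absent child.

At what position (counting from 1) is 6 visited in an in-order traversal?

In-order visits the left subtree, then the node, then the right subtree.
At 11: go left to 9.
  At 9: go left to 38.
    At 38: go left to 24.
      At 24: go left to 1.
        1 is a leaf — visit 1.
      Visit 24.
      At 24: go right to 31.
        31 is a leaf — visit 31.
    Visit 38.
    At 38: go right to 37.
      At 37: go left to 5.
        5 is a leaf — visit 5.
      Visit 37.
      At 37: no right child.
  Visit 9.
  At 9: no right child.
Visit 11.
At 11: go right to 6.
  At 6: no left child.
  Visit 6.
  At 6: go right to 39.
    At 39: go left to 10.
      10 is a leaf — visit 10.
    Visit 39.
    At 39: no right child.
Full in-order sequence: 1, 24, 31, 38, 5, 37, 9, 11, 6, 10, 39.

9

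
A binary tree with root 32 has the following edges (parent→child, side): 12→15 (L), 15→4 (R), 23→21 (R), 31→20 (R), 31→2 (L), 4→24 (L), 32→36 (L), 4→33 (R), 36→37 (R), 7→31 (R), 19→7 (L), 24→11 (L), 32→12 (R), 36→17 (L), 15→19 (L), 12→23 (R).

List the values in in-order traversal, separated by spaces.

17 36 37 32 7 2 31 20 19 15 11 24 4 33 12 23 21

In-order visits the left subtree, then the node, then the right subtree.
At 32: go left to 36.
  At 36: go left to 17.
    17 is a leaf — visit 17.
  Visit 36.
  At 36: go right to 37.
    37 is a leaf — visit 37.
Visit 32.
At 32: go right to 12.
  At 12: go left to 15.
    At 15: go left to 19.
      At 19: go left to 7.
        At 7: no left child.
        Visit 7.
        At 7: go right to 31.
          At 31: go left to 2.
            2 is a leaf — visit 2.
          Visit 31.
          At 31: go right to 20.
            20 is a leaf — visit 20.
      Visit 19.
      At 19: no right child.
    Visit 15.
    At 15: go right to 4.
      At 4: go left to 24.
        At 24: go left to 11.
          11 is a leaf — visit 11.
        Visit 24.
        At 24: no right child.
      Visit 4.
      At 4: go right to 33.
        33 is a leaf — visit 33.
  Visit 12.
  At 12: go right to 23.
    At 23: no left child.
    Visit 23.
    At 23: go right to 21.
      21 is a leaf — visit 21.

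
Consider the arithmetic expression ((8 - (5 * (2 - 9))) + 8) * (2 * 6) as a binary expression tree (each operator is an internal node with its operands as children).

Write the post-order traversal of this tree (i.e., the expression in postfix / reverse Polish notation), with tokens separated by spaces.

8 5 2 9 - * - 8 + 2 6 * *

Post-order on an expression tree gives postfix notation: for each operator, emit left operand, right operand, then the operator.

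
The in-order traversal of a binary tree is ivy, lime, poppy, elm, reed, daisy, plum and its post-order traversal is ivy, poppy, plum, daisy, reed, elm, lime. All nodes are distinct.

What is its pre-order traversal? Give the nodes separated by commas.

lime, ivy, elm, poppy, reed, daisy, plum

The last element of post-order is the root; it splits in-order into left and right subtrees.
Root lime: left subtree has 1 node {ivy}, right has 5 {poppy, elm, reed, daisy, plum}.
  Root elm: left subtree has 1 node {poppy}, right has 3 {reed, daisy, plum}.
    Root reed: left subtree has 0 nodes { }, right has 2 {daisy, plum}.
      Root daisy: left subtree has 0 nodes { }, right has 1 {plum}.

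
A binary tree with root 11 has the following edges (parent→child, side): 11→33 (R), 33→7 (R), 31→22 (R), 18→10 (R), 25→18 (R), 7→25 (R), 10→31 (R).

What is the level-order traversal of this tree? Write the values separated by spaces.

Level-order visits nodes level by level from the root, left to right within each level.
Level 0: 11
Level 1: 33
Level 2: 7
Level 3: 25
Level 4: 18
Level 5: 10
Level 6: 31
Level 7: 22

11 33 7 25 18 10 31 22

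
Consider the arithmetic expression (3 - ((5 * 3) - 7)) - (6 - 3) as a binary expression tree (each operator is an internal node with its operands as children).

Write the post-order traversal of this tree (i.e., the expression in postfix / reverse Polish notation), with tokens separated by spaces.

Post-order on an expression tree gives postfix notation: for each operator, emit left operand, right operand, then the operator.

3 5 3 * 7 - - 6 3 - -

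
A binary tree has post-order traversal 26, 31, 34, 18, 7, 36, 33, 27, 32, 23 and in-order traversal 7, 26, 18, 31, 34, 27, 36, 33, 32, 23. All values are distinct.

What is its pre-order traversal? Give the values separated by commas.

23, 32, 27, 7, 18, 26, 34, 31, 33, 36

The last element of post-order is the root; it splits in-order into left and right subtrees.
Root 23: left subtree has 9 nodes {7, 26, 18, 31, 34, 27, 36, 33, 32}, right has 0 { }.
  Root 32: left subtree has 8 nodes {7, 26, 18, 31, 34, 27, 36, 33}, right has 0 { }.
    Root 27: left subtree has 5 nodes {7, 26, 18, 31, 34}, right has 2 {36, 33}.
      Root 7: left subtree has 0 nodes { }, right has 4 {26, 18, 31, 34}.
        Root 18: left subtree has 1 node {26}, right has 2 {31, 34}.
          Root 34: left subtree has 1 node {31}, right has 0 { }.
      Root 33: left subtree has 1 node {36}, right has 0 { }.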